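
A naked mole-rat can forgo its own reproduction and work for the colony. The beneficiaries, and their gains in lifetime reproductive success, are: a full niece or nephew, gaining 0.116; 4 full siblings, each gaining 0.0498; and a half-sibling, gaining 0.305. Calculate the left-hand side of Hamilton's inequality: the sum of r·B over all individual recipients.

r to a full niece or nephew = 1/4 (full aunt/uncle↔niece/nephew: two paths of length 3 through the shared grandparent pair: r = 2·(1/2)^3 = 1/4).
r to a full sibling = 1/2 (full sibs share both parents — two paths of length 2: r = 2·(1/2)^2 = 1/2).
r to a half-sibling = 1/4 (half-sibs share one parent — one path of length 2: r = (1/2)^2 = 1/4).
Summing one r·B term per recipient: 1·0.25·0.116 + 4·0.5·0.0498 + 1·0.25·0.305 = 0.20485.

0.20485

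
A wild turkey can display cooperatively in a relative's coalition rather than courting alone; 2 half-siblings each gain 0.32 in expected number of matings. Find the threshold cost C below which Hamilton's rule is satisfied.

0.16

r to a half-sibling = 1/4 (half-sibs share one parent — one path of length 2: r = (1/2)^2 = 1/4).
Hamilton's rule: n·r·B > C, so the trait is favored while C < n·r·B = 2·0.25·0.32 = 0.16.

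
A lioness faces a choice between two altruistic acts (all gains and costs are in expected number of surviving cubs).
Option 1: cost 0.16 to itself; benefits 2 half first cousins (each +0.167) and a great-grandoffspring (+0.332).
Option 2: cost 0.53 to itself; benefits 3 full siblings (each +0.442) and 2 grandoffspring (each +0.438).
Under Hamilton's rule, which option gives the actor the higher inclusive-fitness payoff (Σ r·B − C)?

Option 1: r to a half first cousin = 0.0625.
Option 1: r to a great-grandoffspring = 0.125.
Option 1: Σ r·B − C = (2·0.0625·0.167 + 1·0.125·0.332) − 0.16 = -0.097625.
Option 2: r to a full sibling = 0.5.
Option 2: r to a grandoffspring = 0.25.
Option 2: Σ r·B − C = (3·0.5·0.442 + 2·0.25·0.438) − 0.53 = 0.352.
Option 2 has the higher net inclusive-fitness payoff.

Option 2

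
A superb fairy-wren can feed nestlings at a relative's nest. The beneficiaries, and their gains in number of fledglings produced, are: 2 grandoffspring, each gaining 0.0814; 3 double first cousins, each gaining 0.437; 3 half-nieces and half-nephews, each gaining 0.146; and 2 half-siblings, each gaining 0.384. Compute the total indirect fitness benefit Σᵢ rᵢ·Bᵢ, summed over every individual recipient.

0.6152

r to a grandoffspring = 1/4 (two parent–offspring links: r = (1/2)^2 = 1/4).
r to a double first cousin = 1/4 (double first cousins share both grandparent pairs — four paths of length 4: r = 4·(1/2)^4 = 1/4).
r to a half-niece or half-nephew = 0.125 (half-aunt/uncle↔niece/nephew: one path of length 3: r = (1/2)^3 = 1/8).
r to a half-sibling = 0.25 (half-sibs share one parent — one path of length 2: r = (1/2)^2 = 1/4).
Summing one r·B term per recipient: 2·0.25·0.0814 + 3·0.25·0.437 + 3·0.125·0.146 + 2·0.25·0.384 = 0.6152.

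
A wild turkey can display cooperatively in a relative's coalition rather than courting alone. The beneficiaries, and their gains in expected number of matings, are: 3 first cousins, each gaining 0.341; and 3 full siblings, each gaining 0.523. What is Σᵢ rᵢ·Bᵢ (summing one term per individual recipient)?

r to a first cousin = 1/8 (first cousins share one grandparent pair — two paths of length 4: r = 2·(1/2)^4 = 1/8).
r to a full sibling = 0.5 (full sibs share both parents — two paths of length 2: r = 2·(1/2)^2 = 1/2).
Summing one r·B term per recipient: 3·0.125·0.341 + 3·0.5·0.523 = 0.912375.

0.912375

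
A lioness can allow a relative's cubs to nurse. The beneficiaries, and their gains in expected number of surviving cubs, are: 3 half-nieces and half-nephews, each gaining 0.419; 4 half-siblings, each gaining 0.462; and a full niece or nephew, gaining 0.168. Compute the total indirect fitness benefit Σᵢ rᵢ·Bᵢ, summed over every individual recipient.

0.661125

r to a half-niece or half-nephew = 0.125 (half-aunt/uncle↔niece/nephew: one path of length 3: r = (1/2)^3 = 1/8).
r to a half-sibling = 1/4 (half-sibs share one parent — one path of length 2: r = (1/2)^2 = 1/4).
r to a full niece or nephew = 1/4 (full aunt/uncle↔niece/nephew: two paths of length 3 through the shared grandparent pair: r = 2·(1/2)^3 = 1/4).
Summing one r·B term per recipient: 3·0.125·0.419 + 4·0.25·0.462 + 1·0.25·0.168 = 0.661125.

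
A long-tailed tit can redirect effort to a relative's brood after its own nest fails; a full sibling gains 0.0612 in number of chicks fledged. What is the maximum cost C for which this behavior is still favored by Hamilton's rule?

0.0306

r to a full sibling = 1/2 (full sibs share both parents — two paths of length 2: r = 2·(1/2)^2 = 1/2).
Hamilton's rule: n·r·B > C, so the trait is favored while C < n·r·B = 1·0.5·0.0612 = 0.0306.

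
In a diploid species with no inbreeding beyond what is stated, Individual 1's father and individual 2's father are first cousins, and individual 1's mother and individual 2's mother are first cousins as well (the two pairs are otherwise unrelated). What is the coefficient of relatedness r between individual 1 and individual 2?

0.0625

Wright's path rule: contributions from independent ancestry routes add.
Individual 1 and individual 2 are related in two ways: second cousins through their fathers (r = 1/32) and second cousins through their mothers (r = 1/32).
r = 1/32 + 1/32 = 1/16 = 0.0625.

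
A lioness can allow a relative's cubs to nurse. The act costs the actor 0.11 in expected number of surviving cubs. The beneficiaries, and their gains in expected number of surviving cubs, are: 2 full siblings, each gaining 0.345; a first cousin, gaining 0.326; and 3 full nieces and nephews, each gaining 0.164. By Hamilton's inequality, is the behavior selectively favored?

Yes

Hamilton's rule: the trait is favored when the sum of r·B over every recipient exceeds the actor's cost C.
r to a full sibling = 1/2 (full sibs share both parents — two paths of length 2: r = 2·(1/2)^2 = 1/2).
r to a first cousin = 0.125 (first cousins share one grandparent pair — two paths of length 4: r = 2·(1/2)^4 = 1/8).
r to a full niece or nephew = 1/4 (full aunt/uncle↔niece/nephew: two paths of length 3 through the shared grandparent pair: r = 2·(1/2)^3 = 1/4).
Summing one r·B term per recipient: 2·0.5·0.345 + 1·0.125·0.326 + 3·0.25·0.164 = 0.50875.
0.50875 > 0.11: the indirect benefit exceeds the cost.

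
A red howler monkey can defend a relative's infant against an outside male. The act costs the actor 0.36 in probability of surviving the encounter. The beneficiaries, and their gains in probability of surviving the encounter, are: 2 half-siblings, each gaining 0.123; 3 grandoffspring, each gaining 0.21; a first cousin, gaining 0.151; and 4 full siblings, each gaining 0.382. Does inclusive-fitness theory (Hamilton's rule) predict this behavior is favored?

Hamilton's rule: the trait is favored when the sum of r·B over every recipient exceeds the actor's cost C.
r to a half-sibling = 1/4 (half-sibs share one parent — one path of length 2: r = (1/2)^2 = 1/4).
r to a grandoffspring = 1/4 (two parent–offspring links: r = (1/2)^2 = 1/4).
r to a first cousin = 0.125 (first cousins share one grandparent pair — two paths of length 4: r = 2·(1/2)^4 = 1/8).
r to a full sibling = 0.5 (full sibs share both parents — two paths of length 2: r = 2·(1/2)^2 = 1/2).
Summing one r·B term per recipient: 2·0.25·0.123 + 3·0.25·0.21 + 1·0.125·0.151 + 4·0.5·0.382 = 1.001875.
1.001875 > 0.36: the indirect benefit exceeds the cost.

Yes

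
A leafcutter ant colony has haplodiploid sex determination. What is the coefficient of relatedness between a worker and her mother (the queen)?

One meiotic link between diploid queen and diploid daughter: r = 1/2.

0.5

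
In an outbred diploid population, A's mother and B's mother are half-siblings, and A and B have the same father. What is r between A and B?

With two independent routes of shared ancestry, r is the sum of the two contributions.
A and B are related in two ways: half first cousins through their mothers (r = 1/16) and half-sibs through their shared father (r = 1/4).
r = 1/16 + 1/4 = 0.3125.

0.3125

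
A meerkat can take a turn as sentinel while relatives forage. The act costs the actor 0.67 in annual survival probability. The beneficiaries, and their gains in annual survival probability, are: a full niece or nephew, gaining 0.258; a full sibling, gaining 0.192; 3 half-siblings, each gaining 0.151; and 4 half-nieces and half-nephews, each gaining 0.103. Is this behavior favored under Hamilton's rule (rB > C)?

No

Hamilton's rule: the trait is favored when the sum of r·B over every recipient exceeds the actor's cost C.
r to a full niece or nephew = 0.25 (full aunt/uncle↔niece/nephew: two paths of length 3 through the shared grandparent pair: r = 2·(1/2)^3 = 1/4).
r to a full sibling = 0.5 (full sibs share both parents — two paths of length 2: r = 2·(1/2)^2 = 1/2).
r to a half-sibling = 1/4 (half-sibs share one parent — one path of length 2: r = (1/2)^2 = 1/4).
r to a half-niece or half-nephew = 1/8 (half-aunt/uncle↔niece/nephew: one path of length 3: r = (1/2)^3 = 1/8).
Summing one r·B term per recipient: 1·0.25·0.258 + 1·0.5·0.192 + 3·0.25·0.151 + 4·0.125·0.103 = 0.32525.
0.32525 < 0.67: the indirect benefit is less than the cost.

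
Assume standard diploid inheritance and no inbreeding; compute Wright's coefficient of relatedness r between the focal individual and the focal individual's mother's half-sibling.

0.125

Each parent–offspring link contributes a factor of 1/2, and independent paths through distinct common ancestors add.
Half-aunt/uncle↔niece/nephew: one path of length 3: r = (1/2)^3 = 1/8.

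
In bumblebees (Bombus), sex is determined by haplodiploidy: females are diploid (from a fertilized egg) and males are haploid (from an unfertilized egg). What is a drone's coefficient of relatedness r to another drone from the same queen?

Haploid brothers each carry a random half of the queen's diploid genome, so on average they share half: r = 1/2.

0.5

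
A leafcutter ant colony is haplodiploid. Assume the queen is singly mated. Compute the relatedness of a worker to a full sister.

0.75

Haplodiploid full sisters inherit their father's entire haploid genome identically (contributing 1/2) and on average half of their mother's contribution (1/2 · 1/2 = 1/4); r = 1/2 + 1/4 = 3/4.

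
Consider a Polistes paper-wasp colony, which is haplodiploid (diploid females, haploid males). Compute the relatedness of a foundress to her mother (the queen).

0.5

One meiotic link between diploid queen and diploid daughter: r = 1/2.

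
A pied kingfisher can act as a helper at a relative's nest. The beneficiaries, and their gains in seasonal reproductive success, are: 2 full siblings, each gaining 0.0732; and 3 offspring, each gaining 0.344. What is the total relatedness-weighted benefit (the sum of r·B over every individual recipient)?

0.5892

r to a full sibling = 0.5 (full sibs share both parents — two paths of length 2: r = 2·(1/2)^2 = 1/2).
r to an offspring = 1/2 (one parent–offspring link: r = (1/2)^1 = 1/2).
Summing one r·B term per recipient: 2·0.5·0.0732 + 3·0.5·0.344 = 0.5892.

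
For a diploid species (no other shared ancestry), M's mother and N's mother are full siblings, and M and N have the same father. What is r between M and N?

Wright's path rule: contributions from independent ancestry routes add.
M and N are related in two ways: first cousins through their mothers (r = 1/8) and half-sibs through their shared father (r = 1/4).
r = 1/8 + 1/4 = 0.375.

0.375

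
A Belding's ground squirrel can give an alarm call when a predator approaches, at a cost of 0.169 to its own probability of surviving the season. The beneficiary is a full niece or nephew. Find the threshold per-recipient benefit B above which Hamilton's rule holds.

r to a full niece or nephew = 1/4 (full aunt/uncle↔niece/nephew: two paths of length 3 through the shared grandparent pair: r = 2·(1/2)^3 = 1/4).
Hamilton's rule with n recipients of equal r: n·r·B > C, so B > C/(n·r) = 0.169/(1·0.25) = 0.676.

0.676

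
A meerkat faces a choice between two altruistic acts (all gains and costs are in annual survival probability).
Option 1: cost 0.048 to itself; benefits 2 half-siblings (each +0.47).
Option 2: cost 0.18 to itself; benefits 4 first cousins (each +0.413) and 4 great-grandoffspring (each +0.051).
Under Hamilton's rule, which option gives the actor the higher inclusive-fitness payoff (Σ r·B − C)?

Option 1

Option 1: r to a half-sibling = 0.25.
Option 1: Σ r·B − C = (2·0.25·0.47) − 0.048 = 0.187.
Option 2: r to a first cousin = 0.125.
Option 2: r to a great-grandoffspring = 0.125.
Option 2: Σ r·B − C = (4·0.125·0.413 + 4·0.125·0.051) − 0.18 = 0.052.
Option 1 has the higher net inclusive-fitness payoff.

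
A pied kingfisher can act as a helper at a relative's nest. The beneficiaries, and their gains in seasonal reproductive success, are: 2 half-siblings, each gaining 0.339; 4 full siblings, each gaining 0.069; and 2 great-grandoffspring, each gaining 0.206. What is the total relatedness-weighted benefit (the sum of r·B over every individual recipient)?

0.359

r to a half-sibling = 1/4 (half-sibs share one parent — one path of length 2: r = (1/2)^2 = 1/4).
r to a full sibling = 1/2 (full sibs share both parents — two paths of length 2: r = 2·(1/2)^2 = 1/2).
r to a great-grandoffspring = 0.125 (three parent–offspring links: r = (1/2)^3 = 1/8).
Summing one r·B term per recipient: 2·0.25·0.339 + 4·0.5·0.069 + 2·0.125·0.206 = 0.359.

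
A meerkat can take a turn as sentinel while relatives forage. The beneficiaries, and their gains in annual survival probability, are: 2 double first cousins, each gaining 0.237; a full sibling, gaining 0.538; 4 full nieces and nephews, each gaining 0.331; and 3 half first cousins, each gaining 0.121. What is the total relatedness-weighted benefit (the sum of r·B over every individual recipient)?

r to a double first cousin = 0.25 (double first cousins share both grandparent pairs — four paths of length 4: r = 4·(1/2)^4 = 1/4).
r to a full sibling = 0.5 (full sibs share both parents — two paths of length 2: r = 2·(1/2)^2 = 1/2).
r to a full niece or nephew = 1/4 (full aunt/uncle↔niece/nephew: two paths of length 3 through the shared grandparent pair: r = 2·(1/2)^3 = 1/4).
r to a half first cousin = 1/16 (half first cousins share one grandparent — one path of length 4: r = (1/2)^4 = 1/16).
Summing one r·B term per recipient: 2·0.25·0.237 + 1·0.5·0.538 + 4·0.25·0.331 + 3·0.0625·0.121 = 0.7411875.

0.7411875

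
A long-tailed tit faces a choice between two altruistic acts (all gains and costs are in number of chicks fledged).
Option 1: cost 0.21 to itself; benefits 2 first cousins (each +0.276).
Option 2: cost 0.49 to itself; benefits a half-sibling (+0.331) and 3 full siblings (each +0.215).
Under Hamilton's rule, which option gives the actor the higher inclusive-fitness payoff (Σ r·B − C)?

Option 1: r to a first cousin = 0.125.
Option 1: Σ r·B − C = (2·0.125·0.276) − 0.21 = -0.141.
Option 2: r to a half-sibling = 0.25.
Option 2: r to a full sibling = 0.5.
Option 2: Σ r·B − C = (1·0.25·0.331 + 3·0.5·0.215) − 0.49 = -0.08475.
Option 2 has the higher net inclusive-fitness payoff.

Option 2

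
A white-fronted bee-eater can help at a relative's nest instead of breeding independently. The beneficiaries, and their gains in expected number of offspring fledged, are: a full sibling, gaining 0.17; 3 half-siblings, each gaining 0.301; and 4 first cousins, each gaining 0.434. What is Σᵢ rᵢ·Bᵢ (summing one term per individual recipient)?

0.52775

r to a full sibling = 0.5 (full sibs share both parents — two paths of length 2: r = 2·(1/2)^2 = 1/2).
r to a half-sibling = 0.25 (half-sibs share one parent — one path of length 2: r = (1/2)^2 = 1/4).
r to a first cousin = 1/8 (first cousins share one grandparent pair — two paths of length 4: r = 2·(1/2)^4 = 1/8).
Summing one r·B term per recipient: 1·0.5·0.17 + 3·0.25·0.301 + 4·0.125·0.434 = 0.52775.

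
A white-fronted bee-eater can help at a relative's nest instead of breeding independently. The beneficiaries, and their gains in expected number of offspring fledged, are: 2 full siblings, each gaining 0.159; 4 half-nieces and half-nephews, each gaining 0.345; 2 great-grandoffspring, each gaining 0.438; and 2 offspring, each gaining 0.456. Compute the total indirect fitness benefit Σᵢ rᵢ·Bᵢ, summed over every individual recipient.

0.897

r to a full sibling = 0.5 (full sibs share both parents — two paths of length 2: r = 2·(1/2)^2 = 1/2).
r to a half-niece or half-nephew = 1/8 (half-aunt/uncle↔niece/nephew: one path of length 3: r = (1/2)^3 = 1/8).
r to a great-grandoffspring = 1/8 (three parent–offspring links: r = (1/2)^3 = 1/8).
r to an offspring = 0.5 (one parent–offspring link: r = (1/2)^1 = 1/2).
Summing one r·B term per recipient: 2·0.5·0.159 + 4·0.125·0.345 + 2·0.125·0.438 + 2·0.5·0.456 = 0.897.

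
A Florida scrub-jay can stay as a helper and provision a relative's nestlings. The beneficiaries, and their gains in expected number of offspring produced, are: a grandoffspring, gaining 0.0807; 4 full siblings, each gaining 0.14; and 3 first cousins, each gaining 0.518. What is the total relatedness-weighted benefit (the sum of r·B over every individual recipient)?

r to a grandoffspring = 0.25 (two parent–offspring links: r = (1/2)^2 = 1/4).
r to a full sibling = 0.5 (full sibs share both parents — two paths of length 2: r = 2·(1/2)^2 = 1/2).
r to a first cousin = 0.125 (first cousins share one grandparent pair — two paths of length 4: r = 2·(1/2)^4 = 1/8).
Summing one r·B term per recipient: 1·0.25·0.0807 + 4·0.5·0.14 + 3·0.125·0.518 = 0.494425.

0.494425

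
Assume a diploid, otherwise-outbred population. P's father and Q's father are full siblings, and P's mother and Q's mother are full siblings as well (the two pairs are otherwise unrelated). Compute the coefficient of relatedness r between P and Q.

0.25

Relatedness sums over independent paths through distinct common ancestors.
P and Q are related in two ways: first cousins through their fathers (r = 1/8) and first cousins through their mothers (r = 1/8) — i.e. double first cousins.
r = 1/8 + 1/8 = 0.25.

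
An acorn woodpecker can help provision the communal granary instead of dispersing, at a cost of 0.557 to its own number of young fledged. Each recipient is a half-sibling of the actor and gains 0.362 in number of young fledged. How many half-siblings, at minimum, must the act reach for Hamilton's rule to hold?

r to a half-sibling = 1/4 (half-sibs share one parent — one path of length 2: r = (1/2)^2 = 1/4).
Hamilton's rule: n·r·B > C  ⇒  n > C/(r·B) = 0.557/(0.25·0.362) = 6.155.
The smallest integer exceeding 6.155 is 7.

7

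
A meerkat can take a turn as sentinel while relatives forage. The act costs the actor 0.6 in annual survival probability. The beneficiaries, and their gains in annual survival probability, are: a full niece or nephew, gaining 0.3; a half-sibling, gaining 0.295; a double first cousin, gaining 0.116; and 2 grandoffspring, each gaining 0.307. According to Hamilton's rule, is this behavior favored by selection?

No

Hamilton's rule: the trait is favored when the sum of r·B over every recipient exceeds the actor's cost C.
r to a full niece or nephew = 0.25 (full aunt/uncle↔niece/nephew: two paths of length 3 through the shared grandparent pair: r = 2·(1/2)^3 = 1/4).
r to a half-sibling = 1/4 (half-sibs share one parent — one path of length 2: r = (1/2)^2 = 1/4).
r to a double first cousin = 0.25 (double first cousins share both grandparent pairs — four paths of length 4: r = 4·(1/2)^4 = 1/4).
r to a grandoffspring = 1/4 (two parent–offspring links: r = (1/2)^2 = 1/4).
Summing one r·B term per recipient: 1·0.25·0.3 + 1·0.25·0.295 + 1·0.25·0.116 + 2·0.25·0.307 = 0.33125.
0.33125 < 0.6: the indirect benefit is less than the cost.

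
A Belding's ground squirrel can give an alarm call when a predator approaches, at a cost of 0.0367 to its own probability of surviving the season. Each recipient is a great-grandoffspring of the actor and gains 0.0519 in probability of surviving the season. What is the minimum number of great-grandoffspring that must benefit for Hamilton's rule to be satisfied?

r to a great-grandoffspring = 1/8 (three parent–offspring links: r = (1/2)^3 = 1/8).
Hamilton's rule: n·r·B > C  ⇒  n > C/(r·B) = 0.0367/(0.125·0.0519) = 5.657.
The smallest integer exceeding 5.657 is 6.

6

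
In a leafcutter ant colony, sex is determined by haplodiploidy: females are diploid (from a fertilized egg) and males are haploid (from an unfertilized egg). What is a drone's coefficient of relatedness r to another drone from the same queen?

0.5

Haploid brothers each carry a random half of the queen's diploid genome, so on average they share half: r = 1/2.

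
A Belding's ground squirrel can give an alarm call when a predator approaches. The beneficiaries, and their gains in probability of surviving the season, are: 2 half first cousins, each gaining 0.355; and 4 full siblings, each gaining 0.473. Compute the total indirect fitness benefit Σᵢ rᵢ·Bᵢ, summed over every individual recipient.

0.990375

r to a half first cousin = 1/16 (half first cousins share one grandparent — one path of length 4: r = (1/2)^4 = 1/16).
r to a full sibling = 1/2 (full sibs share both parents — two paths of length 2: r = 2·(1/2)^2 = 1/2).
Summing one r·B term per recipient: 2·0.0625·0.355 + 4·0.5·0.473 = 0.990375.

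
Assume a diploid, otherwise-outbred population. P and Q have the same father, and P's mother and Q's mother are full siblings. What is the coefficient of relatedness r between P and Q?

0.375

Independent pedigree routes through distinct common ancestors add.
P and Q are related in two ways: half-sibs through their shared father (r = 1/4) and first cousins through their mothers (r = 1/8).
r = 1/4 + 1/8 = 0.375.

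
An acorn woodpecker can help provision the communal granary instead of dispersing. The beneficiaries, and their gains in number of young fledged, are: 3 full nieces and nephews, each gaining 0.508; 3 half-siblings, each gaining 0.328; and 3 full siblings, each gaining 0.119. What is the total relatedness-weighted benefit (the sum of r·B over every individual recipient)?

0.8055

r to a full niece or nephew = 0.25 (full aunt/uncle↔niece/nephew: two paths of length 3 through the shared grandparent pair: r = 2·(1/2)^3 = 1/4).
r to a half-sibling = 0.25 (half-sibs share one parent — one path of length 2: r = (1/2)^2 = 1/4).
r to a full sibling = 0.5 (full sibs share both parents — two paths of length 2: r = 2·(1/2)^2 = 1/2).
Summing one r·B term per recipient: 3·0.25·0.508 + 3·0.25·0.328 + 3·0.5·0.119 = 0.8055.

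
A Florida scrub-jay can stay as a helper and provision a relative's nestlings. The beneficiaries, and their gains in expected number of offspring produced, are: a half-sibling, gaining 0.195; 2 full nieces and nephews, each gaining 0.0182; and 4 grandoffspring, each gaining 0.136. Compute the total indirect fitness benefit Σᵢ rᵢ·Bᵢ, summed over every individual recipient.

0.19385

r to a half-sibling = 0.25 (half-sibs share one parent — one path of length 2: r = (1/2)^2 = 1/4).
r to a full niece or nephew = 0.25 (full aunt/uncle↔niece/nephew: two paths of length 3 through the shared grandparent pair: r = 2·(1/2)^3 = 1/4).
r to a grandoffspring = 0.25 (two parent–offspring links: r = (1/2)^2 = 1/4).
Summing one r·B term per recipient: 1·0.25·0.195 + 2·0.25·0.0182 + 4·0.25·0.136 = 0.19385.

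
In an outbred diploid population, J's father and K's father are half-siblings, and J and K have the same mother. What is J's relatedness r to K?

With two independent routes of shared ancestry, r is the sum of the two contributions.
J and K are related in two ways: half first cousins through their fathers (r = 1/16) and half-sibs through their shared mother (r = 1/4).
r = 1/16 + 1/4 = 5/16 = 0.3125.

0.3125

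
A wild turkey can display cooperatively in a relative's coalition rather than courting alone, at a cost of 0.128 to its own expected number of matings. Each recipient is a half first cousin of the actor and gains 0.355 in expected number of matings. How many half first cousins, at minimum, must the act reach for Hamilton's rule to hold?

6

r to a half first cousin = 0.0625 (half first cousins share one grandparent — one path of length 4: r = (1/2)^4 = 1/16).
Hamilton's rule: n·r·B > C  ⇒  n > C/(r·B) = 0.128/(0.0625·0.355) = 5.769.
The smallest integer exceeding 5.769 is 6.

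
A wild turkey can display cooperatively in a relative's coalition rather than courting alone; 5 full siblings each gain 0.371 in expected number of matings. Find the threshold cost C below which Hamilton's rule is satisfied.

0.9275

r to a full sibling = 0.5 (full sibs share both parents — two paths of length 2: r = 2·(1/2)^2 = 1/2).
Hamilton's rule: n·r·B > C, so the trait is favored while C < n·r·B = 5·0.5·0.371 = 0.9275.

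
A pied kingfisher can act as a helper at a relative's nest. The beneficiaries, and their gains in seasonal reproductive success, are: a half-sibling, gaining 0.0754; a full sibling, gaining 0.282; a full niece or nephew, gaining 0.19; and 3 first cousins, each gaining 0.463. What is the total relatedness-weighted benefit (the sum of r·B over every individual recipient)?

0.380975

r to a half-sibling = 1/4 (half-sibs share one parent — one path of length 2: r = (1/2)^2 = 1/4).
r to a full sibling = 0.5 (full sibs share both parents — two paths of length 2: r = 2·(1/2)^2 = 1/2).
r to a full niece or nephew = 0.25 (full aunt/uncle↔niece/nephew: two paths of length 3 through the shared grandparent pair: r = 2·(1/2)^3 = 1/4).
r to a first cousin = 0.125 (first cousins share one grandparent pair — two paths of length 4: r = 2·(1/2)^4 = 1/8).
Summing one r·B term per recipient: 1·0.25·0.0754 + 1·0.5·0.282 + 1·0.25·0.19 + 3·0.125·0.463 = 0.380975.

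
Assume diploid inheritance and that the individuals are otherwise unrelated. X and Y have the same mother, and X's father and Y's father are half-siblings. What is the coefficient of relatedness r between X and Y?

0.3125

Relatedness sums over independent paths through distinct common ancestors.
X and Y are related in two ways: half-sibs through their shared mother (r = 1/4) and half first cousins through their fathers (r = 1/16).
r = 1/4 + 1/16 = 5/16 = 0.3125.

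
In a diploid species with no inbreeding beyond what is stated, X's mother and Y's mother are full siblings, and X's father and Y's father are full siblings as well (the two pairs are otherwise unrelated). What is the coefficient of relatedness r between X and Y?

0.25

Independent pedigree routes through distinct common ancestors add.
X and Y are related in two ways: first cousins through their mothers (r = 1/8) and first cousins through their fathers (r = 1/8) — i.e. double first cousins.
r = 1/8 + 1/8 = 0.25.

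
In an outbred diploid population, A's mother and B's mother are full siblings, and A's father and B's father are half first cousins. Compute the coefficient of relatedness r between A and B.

Independent pedigree routes through distinct common ancestors add.
A and B are related in two ways: first cousins through their mothers (r = 1/8) and half second cousins through their fathers (r = 1/64).
r = 1/8 + 1/64 = 9/64 = 0.140625.

0.140625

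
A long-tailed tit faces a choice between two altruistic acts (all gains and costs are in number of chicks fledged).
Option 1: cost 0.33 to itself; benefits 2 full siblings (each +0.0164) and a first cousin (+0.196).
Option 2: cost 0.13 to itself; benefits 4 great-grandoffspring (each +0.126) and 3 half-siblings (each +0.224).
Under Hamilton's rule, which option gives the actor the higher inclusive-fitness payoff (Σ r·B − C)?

Option 2

Option 1: r to a full sibling = 0.5.
Option 1: r to a first cousin = 0.125.
Option 1: Σ r·B − C = (2·0.5·0.0164 + 1·0.125·0.196) − 0.33 = -0.2891.
Option 2: r to a great-grandoffspring = 0.125.
Option 2: r to a half-sibling = 0.25.
Option 2: Σ r·B − C = (4·0.125·0.126 + 3·0.25·0.224) − 0.13 = 0.101.
Option 2 has the higher net inclusive-fitness payoff.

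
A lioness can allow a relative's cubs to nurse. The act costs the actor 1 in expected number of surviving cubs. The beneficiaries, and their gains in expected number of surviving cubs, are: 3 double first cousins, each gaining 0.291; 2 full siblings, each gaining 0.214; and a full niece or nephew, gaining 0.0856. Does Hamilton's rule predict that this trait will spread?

Hamilton's rule: the trait is favored when the sum of r·B over every recipient exceeds the actor's cost C.
r to a double first cousin = 1/4 (double first cousins share both grandparent pairs — four paths of length 4: r = 4·(1/2)^4 = 1/4).
r to a full sibling = 1/2 (full sibs share both parents — two paths of length 2: r = 2·(1/2)^2 = 1/2).
r to a full niece or nephew = 0.25 (full aunt/uncle↔niece/nephew: two paths of length 3 through the shared grandparent pair: r = 2·(1/2)^3 = 1/4).
Summing one r·B term per recipient: 3·0.25·0.291 + 2·0.5·0.214 + 1·0.25·0.0856 = 0.45365.
0.45365 < 1: the indirect benefit is less than the cost.

No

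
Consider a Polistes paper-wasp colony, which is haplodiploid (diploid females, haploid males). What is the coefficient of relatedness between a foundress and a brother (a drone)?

Her haploid brother carries none of their father's genes and a random half of their mother's genome; that half matches the maternal half of her own genome with probability 1/2: r = 1/2 · 1/2 = 1/4.

0.25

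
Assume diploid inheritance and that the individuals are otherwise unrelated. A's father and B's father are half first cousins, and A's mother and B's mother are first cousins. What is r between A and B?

Independent pedigree routes through distinct common ancestors add.
A and B are related in two ways: half second cousins through their fathers (r = 1/64) and second cousins through their mothers (r = 1/32).
r = 1/64 + 1/32 = 3/64 = 0.046875.

0.046875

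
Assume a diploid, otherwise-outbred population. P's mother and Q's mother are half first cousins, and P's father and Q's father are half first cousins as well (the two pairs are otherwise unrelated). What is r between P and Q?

Wright's path rule: contributions from independent ancestry routes add.
P and Q are related in two ways: half second cousins through their mothers (r = 1/64) and half second cousins through their fathers (r = 1/64).
r = 1/64 + 1/64 = 0.03125.

0.03125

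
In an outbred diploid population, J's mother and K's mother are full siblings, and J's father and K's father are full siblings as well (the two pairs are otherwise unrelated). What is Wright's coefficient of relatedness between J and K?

Relatedness sums over independent paths through distinct common ancestors.
J and K are related in two ways: first cousins through their mothers (r = 1/8) and first cousins through their fathers (r = 1/8) — i.e. double first cousins.
r = 1/8 + 1/8 = 1/4 = 0.25.

0.25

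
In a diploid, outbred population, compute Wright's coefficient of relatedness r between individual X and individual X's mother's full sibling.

Each parent–offspring link contributes a factor of 1/2, and independent paths through distinct common ancestors add.
Full aunt/uncle↔niece/nephew: two paths of length 3 through the shared grandparent pair: r = 2·(1/2)^3 = 1/4.

0.25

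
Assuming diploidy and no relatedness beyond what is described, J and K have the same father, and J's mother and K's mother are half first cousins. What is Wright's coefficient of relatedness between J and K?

Wright's path rule: contributions from independent ancestry routes add.
J and K are related in two ways: half-sibs through their shared father (r = 1/4) and half second cousins through their mothers (r = 1/64).
r = 1/4 + 1/64 = 0.265625.

0.265625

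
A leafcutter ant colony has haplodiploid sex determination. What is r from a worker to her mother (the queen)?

One meiotic link between diploid queen and diploid daughter: r = 1/2.

0.5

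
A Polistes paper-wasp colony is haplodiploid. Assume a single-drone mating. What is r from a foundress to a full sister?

Haplodiploid full sisters inherit their father's entire haploid genome identically (contributing 1/2) and on average half of their mother's contribution (1/2 · 1/2 = 1/4); r = 1/2 + 1/4 = 3/4.

0.75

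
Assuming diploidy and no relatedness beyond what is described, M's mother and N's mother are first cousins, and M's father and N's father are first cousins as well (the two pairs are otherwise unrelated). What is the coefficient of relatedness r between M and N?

0.0625

Wright's path rule: contributions from independent ancestry routes add.
M and N are related in two ways: second cousins through their mothers (r = 1/32) and second cousins through their fathers (r = 1/32).
r = 1/32 + 1/32 = 0.0625.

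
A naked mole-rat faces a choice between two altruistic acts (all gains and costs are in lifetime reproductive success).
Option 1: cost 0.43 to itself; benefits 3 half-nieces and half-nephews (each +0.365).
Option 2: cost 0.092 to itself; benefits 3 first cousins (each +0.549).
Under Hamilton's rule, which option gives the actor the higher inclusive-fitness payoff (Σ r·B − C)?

Option 2

Option 1: r to a half-niece or half-nephew = 0.125.
Option 1: Σ r·B − C = (3·0.125·0.365) − 0.43 = -0.293125.
Option 2: r to a first cousin = 0.125.
Option 2: Σ r·B − C = (3·0.125·0.549) − 0.092 = 0.113875.
Option 2 has the higher net inclusive-fitness payoff.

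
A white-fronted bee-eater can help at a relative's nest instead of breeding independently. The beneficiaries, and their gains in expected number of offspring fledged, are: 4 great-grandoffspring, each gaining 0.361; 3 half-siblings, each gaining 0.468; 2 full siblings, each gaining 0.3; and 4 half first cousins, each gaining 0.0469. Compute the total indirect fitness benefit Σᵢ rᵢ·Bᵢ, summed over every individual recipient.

0.843225

r to a great-grandoffspring = 0.125 (three parent–offspring links: r = (1/2)^3 = 1/8).
r to a half-sibling = 0.25 (half-sibs share one parent — one path of length 2: r = (1/2)^2 = 1/4).
r to a full sibling = 1/2 (full sibs share both parents — two paths of length 2: r = 2·(1/2)^2 = 1/2).
r to a half first cousin = 0.0625 (half first cousins share one grandparent — one path of length 4: r = (1/2)^4 = 1/16).
Summing one r·B term per recipient: 4·0.125·0.361 + 3·0.25·0.468 + 2·0.5·0.3 + 4·0.0625·0.0469 = 0.843225.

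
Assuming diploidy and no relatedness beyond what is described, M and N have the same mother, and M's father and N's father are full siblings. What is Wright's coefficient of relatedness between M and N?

0.375

With two independent routes of shared ancestry, r is the sum of the two contributions.
M and N are related in two ways: half-sibs through their shared mother (r = 1/4) and first cousins through their fathers (r = 1/8).
r = 1/4 + 1/8 = 3/8 = 0.375.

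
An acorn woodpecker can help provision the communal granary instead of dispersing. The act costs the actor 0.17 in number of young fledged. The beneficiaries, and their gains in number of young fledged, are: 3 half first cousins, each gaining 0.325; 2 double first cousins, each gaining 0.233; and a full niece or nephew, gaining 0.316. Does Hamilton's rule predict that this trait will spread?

Hamilton's rule: the trait is favored when the sum of r·B over every recipient exceeds the actor's cost C.
r to a half first cousin = 0.0625 (half first cousins share one grandparent — one path of length 4: r = (1/2)^4 = 1/16).
r to a double first cousin = 0.25 (double first cousins share both grandparent pairs — four paths of length 4: r = 4·(1/2)^4 = 1/4).
r to a full niece or nephew = 0.25 (full aunt/uncle↔niece/nephew: two paths of length 3 through the shared grandparent pair: r = 2·(1/2)^3 = 1/4).
Summing one r·B term per recipient: 3·0.0625·0.325 + 2·0.25·0.233 + 1·0.25·0.316 = 0.2564375.
0.2564375 > 0.17: the indirect benefit exceeds the cost.

Yes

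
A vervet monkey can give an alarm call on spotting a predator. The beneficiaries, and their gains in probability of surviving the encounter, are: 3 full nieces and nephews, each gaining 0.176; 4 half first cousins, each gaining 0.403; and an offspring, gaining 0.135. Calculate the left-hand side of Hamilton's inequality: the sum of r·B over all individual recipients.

0.30025

r to a full niece or nephew = 0.25 (full aunt/uncle↔niece/nephew: two paths of length 3 through the shared grandparent pair: r = 2·(1/2)^3 = 1/4).
r to a half first cousin = 1/16 (half first cousins share one grandparent — one path of length 4: r = (1/2)^4 = 1/16).
r to an offspring = 1/2 (one parent–offspring link: r = (1/2)^1 = 1/2).
Summing one r·B term per recipient: 3·0.25·0.176 + 4·0.0625·0.403 + 1·0.5·0.135 = 0.30025.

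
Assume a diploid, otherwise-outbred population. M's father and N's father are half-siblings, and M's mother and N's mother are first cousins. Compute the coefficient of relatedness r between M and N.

0.09375

Relatedness sums over independent paths through distinct common ancestors.
M and N are related in two ways: half first cousins through their fathers (r = 1/16) and second cousins through their mothers (r = 1/32).
r = 1/16 + 1/32 = 0.09375.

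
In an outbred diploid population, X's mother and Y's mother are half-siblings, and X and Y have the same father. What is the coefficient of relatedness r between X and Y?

With two independent routes of shared ancestry, r is the sum of the two contributions.
X and Y are related in two ways: half first cousins through their mothers (r = 1/16) and half-sibs through their shared father (r = 1/4).
r = 1/16 + 1/4 = 5/16 = 0.3125.

0.3125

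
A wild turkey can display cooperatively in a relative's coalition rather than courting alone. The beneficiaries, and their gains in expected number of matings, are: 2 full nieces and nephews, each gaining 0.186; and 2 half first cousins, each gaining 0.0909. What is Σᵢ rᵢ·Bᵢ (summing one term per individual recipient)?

r to a full niece or nephew = 1/4 (full aunt/uncle↔niece/nephew: two paths of length 3 through the shared grandparent pair: r = 2·(1/2)^3 = 1/4).
r to a half first cousin = 0.0625 (half first cousins share one grandparent — one path of length 4: r = (1/2)^4 = 1/16).
Summing one r·B term per recipient: 2·0.25·0.186 + 2·0.0625·0.0909 = 0.1043625.

0.1043625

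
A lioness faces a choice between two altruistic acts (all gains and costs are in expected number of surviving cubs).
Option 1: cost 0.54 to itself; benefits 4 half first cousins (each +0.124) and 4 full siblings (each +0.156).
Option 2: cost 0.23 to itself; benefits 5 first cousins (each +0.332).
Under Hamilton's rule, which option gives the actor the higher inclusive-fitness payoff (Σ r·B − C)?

Option 1: r to a half first cousin = 0.0625.
Option 1: r to a full sibling = 0.5.
Option 1: Σ r·B − C = (4·0.0625·0.124 + 4·0.5·0.156) − 0.54 = -0.197.
Option 2: r to a first cousin = 0.125.
Option 2: Σ r·B − C = (5·0.125·0.332) − 0.23 = -0.0225.
Option 2 has the higher net inclusive-fitness payoff.

Option 2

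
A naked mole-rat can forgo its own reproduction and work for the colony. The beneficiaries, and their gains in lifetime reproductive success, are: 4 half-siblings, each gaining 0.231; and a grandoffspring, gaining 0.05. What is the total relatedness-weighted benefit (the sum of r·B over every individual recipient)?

r to a half-sibling = 0.25 (half-sibs share one parent — one path of length 2: r = (1/2)^2 = 1/4).
r to a grandoffspring = 1/4 (two parent–offspring links: r = (1/2)^2 = 1/4).
Summing one r·B term per recipient: 4·0.25·0.231 + 1·0.25·0.05 = 0.2435.

0.2435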